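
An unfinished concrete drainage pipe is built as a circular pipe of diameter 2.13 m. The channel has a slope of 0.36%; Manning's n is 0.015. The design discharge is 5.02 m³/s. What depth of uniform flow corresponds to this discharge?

Manning's equation rearranged: A R^(2/3) = nQ / (1·√S) = 0.015 × 5.02 / (√0.0036) = 1.255.
Try y = 1.4 m: A R^(2/3) = 1.799 — over.
Try y = 0.798 m: A R^(2/3) = 0.6992 — short.
Try y = 1.11 m: A R^(2/3) = 1.255 — ≈ 1.255.

y_n = 1.11 m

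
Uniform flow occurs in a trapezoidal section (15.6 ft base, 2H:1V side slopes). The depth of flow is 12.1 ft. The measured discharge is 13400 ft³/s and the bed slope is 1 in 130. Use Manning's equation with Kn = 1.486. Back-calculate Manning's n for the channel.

n = 0.017

With bottom width b = 15.6 ft and side slope z = 2: A = (b + zy)y = (15.6 + 2×12.1)×12.1 = 481.6 ft²; P = b + 2y√(1+z²) = 15.6 + 2×12.1×2.236 = 69.71 ft.
Hydraulic radius R = A/P = 481.6/69.71 = 6.908 ft.
Rearranging Manning's equation: n = (1.486/Q) A R^(2/3) S^(1/2) = (1.486/13400) × 481.6 × 6.908^(2/3) × √0.007692 = 0.017.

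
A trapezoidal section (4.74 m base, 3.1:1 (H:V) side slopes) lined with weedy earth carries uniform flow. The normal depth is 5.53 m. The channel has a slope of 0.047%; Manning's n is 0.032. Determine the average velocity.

V = 1.4 m/s

With bottom width b = 4.74 m and side slope z = 3.1: A = (b + zy)y = (4.74 + 3.1×5.53)×5.53 = 121 m²; P = b + 2y√(1+z²) = 4.74 + 2×5.53×3.257 = 40.77 m.
Hydraulic radius R = A/P = 121/40.77 = 2.968 m.
From Manning's equation, V = (1/n) R^(2/3) S^(1/2) = (1/0.032) × 2.968^(2/3) × 0.00047^(1/2) = 1.4 m/s.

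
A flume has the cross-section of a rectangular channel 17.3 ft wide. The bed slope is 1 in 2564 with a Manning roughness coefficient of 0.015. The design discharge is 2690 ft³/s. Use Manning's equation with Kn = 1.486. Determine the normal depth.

Manning's equation rearranged: A R^(2/3) = nQ / (1.486·√S) = 0.015 × 2690 / (1.486 × √0.00039) = 1375.
At y = 27.4 ft: A R^(2/3) = 1664 — over.
At y = 23.3 ft: A R^(2/3) = 1376 — close enough.

y_n = 23.3 ft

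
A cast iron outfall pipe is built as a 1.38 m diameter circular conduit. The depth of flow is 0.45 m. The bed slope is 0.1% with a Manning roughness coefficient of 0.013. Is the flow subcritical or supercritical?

subcritical

For a circular section of diameter D = 1.38 m at depth y = 0.45 m, the central angle is θ = 2 arccos(1 − 2y/D) = 2.431 rad. Then A = (D²/8)(θ − sin θ) = 0.4235 m² and P = Dθ/2 = 1.677 m.
Hydraulic radius R = A/P = 0.4235/1.677 = 0.2524 m.
V = (1/n) R^(2/3) √S = (1/0.013) × 0.2524^(2/3) × √0.001 = 0.9716 m/s. Hydraulic depth D_h = A/T = 0.4235/1.294 = 0.3273 m.
Froude number Fr = V/√(g·D_h) = 0.9716/√(9.81×0.3273) = 0.542, which is less than 1, so the flow is subcritical.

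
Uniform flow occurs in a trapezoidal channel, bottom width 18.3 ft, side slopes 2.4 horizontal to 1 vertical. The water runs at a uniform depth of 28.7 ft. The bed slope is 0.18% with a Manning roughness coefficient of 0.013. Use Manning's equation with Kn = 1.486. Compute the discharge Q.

With bottom width b = 18.3 ft and side slope z = 2.4: A = (b + zy)y = (18.3 + 2.4×28.7)×28.7 = 2502 ft²; P = b + 2y√(1+z²) = 18.3 + 2×28.7×2.6 = 167.5 ft.
Hydraulic radius R = A/P = 2502/167.5 = 14.93 ft.
Manning's equation: Q = (1.486/n) A R^(2/3) S^(1/2) = (1.486/0.013) × 2502 × 14.93^(2/3) × 0.0018^(1/2) = 73600 ft³/s.

Q = 73600 ft³/s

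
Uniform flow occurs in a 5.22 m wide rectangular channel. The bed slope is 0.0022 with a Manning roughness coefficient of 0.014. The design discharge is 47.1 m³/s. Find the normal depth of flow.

Manning's equation rearranged: A R^(2/3) = nQ / (1·√S) = 0.014 × 47.1 / (√0.0022) = 14.06.
At y = 1.83 m: A R^(2/3) = 10.03 — low.
At y = 2.73 m: A R^(2/3) = 17.27 — high.
At y = 2.34 m: A R^(2/3) = 14.05 — ≈ 14.06.

y_n = 2.34 m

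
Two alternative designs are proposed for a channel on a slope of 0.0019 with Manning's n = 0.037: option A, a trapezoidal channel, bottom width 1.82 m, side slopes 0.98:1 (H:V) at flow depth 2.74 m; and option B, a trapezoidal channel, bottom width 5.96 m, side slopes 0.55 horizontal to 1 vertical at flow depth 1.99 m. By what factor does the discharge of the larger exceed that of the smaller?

1.16

Channel A: With bottom width b = 1.82 m and side slope z = 0.98: A = (b + zy)y = (1.82 + 0.98×2.74)×2.74 = 12.34 m²; P = b + 2y√(1+z²) = 1.82 + 2×2.74×1.4 = 9.493 m. Hydraulic radius R = A/P = 12.34/9.493 = 1.3 m. Q_A = (1/0.037)·12.34·1.3^(2/3)·√0.0019 = 17.33 m³/s.
Channel B: With bottom width b = 5.96 m and side slope z = 0.55: A = (b + zy)y = (5.96 + 0.55×1.99)×1.99 = 14.04 m²; P = b + 2y√(1+z²) = 5.96 + 2×1.99×1.141 = 10.5 m. Hydraulic radius R = A/P = 14.04/10.5 = 1.337 m. Q_B = (1/0.037)·14.04·1.337^(2/3)·√0.0019 = 20.07 m³/s.
The larger discharge is 20.07 m³/s and the smaller is 17.33 m³/s; the ratio is 1.16.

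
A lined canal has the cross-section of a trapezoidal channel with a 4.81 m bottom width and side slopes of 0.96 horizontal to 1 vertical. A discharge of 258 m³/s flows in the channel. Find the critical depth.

y_c = 4.84 m

At critical depth, Q² T / (g A³) = 1, i.e. A³/T = Q²/g = 258²/9.81 = 6785.
Try y = 5.66 m: A³/T = 12430 — high.
Try y = 4.2 m: A³/T = 3978 — low.
Try y = 4.84 m: A³/T = 6798 — close enough.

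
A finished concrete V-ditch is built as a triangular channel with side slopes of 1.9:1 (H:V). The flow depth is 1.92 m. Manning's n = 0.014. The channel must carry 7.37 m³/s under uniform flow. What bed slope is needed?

For a triangular section with side slope z = 1.9: A = zy² = 1.9×1.92² = 7.004 m²; P = 2y√(1+z²) = 2×1.92×2.147 = 8.245 m.
Hydraulic radius R = A/P = 7.004/8.245 = 0.8495 m.
From Manning's equation, S = [nQ / (1 A R^(2/3))]² = [0.014 × 7.37 / (1 × 7.004 × 0.8495^(2/3))]² = 0.00027.

S = 0.00027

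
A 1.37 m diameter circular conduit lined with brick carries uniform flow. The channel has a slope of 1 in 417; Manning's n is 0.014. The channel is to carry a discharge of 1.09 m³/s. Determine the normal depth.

Manning's equation rearranged: A R^(2/3) = nQ / (1·√S) = 0.014 × 1.09 / (√0.002398) = 0.3116.
At y = 0.797 m: A R^(2/3) = 0.4622 — over.
At y = 0.429 m: A R^(2/3) = 0.1535 — short.
At y = 0.629 m: A R^(2/3) = 0.3114 — matches.

y_n = 0.629 m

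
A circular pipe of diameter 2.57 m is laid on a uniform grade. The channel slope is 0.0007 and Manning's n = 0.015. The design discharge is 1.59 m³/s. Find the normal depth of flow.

y_n = 0.845 m

Manning's equation rearranged: A R^(2/3) = nQ / (1·√S) = 0.015 × 1.59 / (√0.0007) = 0.9014.
Try y = 0.63 m: A R^(2/3) = 0.5089 — low.
Try y = 0.989 m: A R^(2/3) = 1.212 — high.
Try y = 0.845 m: A R^(2/3) = 0.9021 — matches.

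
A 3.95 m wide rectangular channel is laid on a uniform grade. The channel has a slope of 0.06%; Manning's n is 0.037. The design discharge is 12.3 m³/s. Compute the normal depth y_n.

y_n = 3.92 m

Manning's equation rearranged: A R^(2/3) = nQ / (1·√S) = 0.037 × 12.3 / (√0.0006) = 18.58.
Trying y = 4.97 m: A R^(2/3) = 24.72 — high.
Trying y = 2.82 m: A R^(2/3) = 12.31 — low.
Trying y = 3.92 m: A R^(2/3) = 18.57 — ≈ 18.58.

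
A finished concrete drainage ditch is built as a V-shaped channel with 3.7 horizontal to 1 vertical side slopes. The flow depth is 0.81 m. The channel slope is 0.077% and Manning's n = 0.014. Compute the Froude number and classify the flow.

subcritical

For a triangular section with side slope z = 3.7: A = zy² = 3.7×0.81² = 2.428 m²; P = 2y√(1+z²) = 2×0.81×3.833 = 6.209 m.
Hydraulic radius R = A/P = 2.428/6.209 = 0.391 m.
V = (1/n) R^(2/3) √S = (1/0.014) × 0.391^(2/3) × √0.00077 = 1.06 m/s. Hydraulic depth D_h = A/T = 2.428/5.994 = 0.405 m.
Froude number Fr = V/√(g·D_h) = 1.06/√(9.81×0.405) = 0.532, which is less than 1, so the flow is subcritical.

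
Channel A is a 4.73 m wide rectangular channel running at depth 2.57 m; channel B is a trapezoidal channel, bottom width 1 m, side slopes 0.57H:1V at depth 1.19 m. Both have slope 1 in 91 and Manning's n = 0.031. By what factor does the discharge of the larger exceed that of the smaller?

Channel A: Flow area A = b·y = 4.73 × 2.57 = 12.16 m². Wetted perimeter P = b + 2y = 4.73 + 2×2.57 = 9.87 m. Hydraulic radius R = A/P = 12.16/9.87 = 1.232 m. Q_A = (1/0.031)·12.16·1.232^(2/3)·√0.01099 = 47.23 m³/s.
Channel B: With bottom width b = 1 m and side slope z = 0.57: A = (b + zy)y = (1 + 0.57×1.19)×1.19 = 1.997 m²; P = b + 2y√(1+z²) = 1 + 2×1.19×1.151 = 3.739 m. Hydraulic radius R = A/P = 1.997/3.739 = 0.5341 m. Q_B = (1/0.031)·1.997·0.5341^(2/3)·√0.01099 = 4.446 m³/s.
The larger discharge is 47.23 m³/s and the smaller is 4.446 m³/s; the ratio is 10.6.

10.6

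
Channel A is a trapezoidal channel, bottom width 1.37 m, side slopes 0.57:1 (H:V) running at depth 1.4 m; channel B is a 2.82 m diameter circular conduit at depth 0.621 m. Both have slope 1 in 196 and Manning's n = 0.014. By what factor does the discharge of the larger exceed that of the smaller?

Channel A: With bottom width b = 1.37 m and side slope z = 0.57: A = (b + zy)y = (1.37 + 0.57×1.4)×1.4 = 3.035 m²; P = b + 2y√(1+z²) = 1.37 + 2×1.4×1.151 = 4.593 m. Hydraulic radius R = A/P = 3.035/4.593 = 0.6608 m. Q_A = (1/0.014)·3.035·0.6608^(2/3)·√0.005102 = 11.75 m³/s.
Channel B: For a circular section of diameter D = 2.82 m at depth y = 0.621 m, the central angle is θ = 2 arccos(1 − 2y/D) = 1.954 rad. Then A = (D²/8)(θ − sin θ) = 1.02 m² and P = Dθ/2 = 2.755 m. Hydraulic radius R = A/P = 1.02/2.755 = 0.3703 m. Q_B = (1/0.014)·1.02·0.3703^(2/3)·√0.005102 = 2.684 m³/s.
The larger discharge is 11.75 m³/s and the smaller is 2.684 m³/s; the ratio is 4.38.

4.38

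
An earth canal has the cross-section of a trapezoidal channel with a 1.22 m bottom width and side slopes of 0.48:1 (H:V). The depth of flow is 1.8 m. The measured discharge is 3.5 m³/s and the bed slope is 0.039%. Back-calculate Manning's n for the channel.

n = 0.017

With bottom width b = 1.22 m and side slope z = 0.48: A = (b + zy)y = (1.22 + 0.48×1.8)×1.8 = 3.751 m²; P = b + 2y√(1+z²) = 1.22 + 2×1.8×1.109 = 5.213 m.
Hydraulic radius R = A/P = 3.751/5.213 = 0.7196 m.
Rearranging Manning's equation: n = (1/Q) A R^(2/3) S^(1/2) = (1/3.5) × 3.751 × 0.7196^(2/3) × √0.00039 = 0.017.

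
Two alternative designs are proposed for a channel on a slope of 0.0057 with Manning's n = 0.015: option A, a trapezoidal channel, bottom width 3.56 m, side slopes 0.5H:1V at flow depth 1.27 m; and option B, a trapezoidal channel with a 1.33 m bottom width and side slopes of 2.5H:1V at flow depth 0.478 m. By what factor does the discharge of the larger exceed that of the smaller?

8.54

Channel A: With bottom width b = 3.56 m and side slope z = 0.5: A = (b + zy)y = (3.56 + 0.5×1.27)×1.27 = 5.328 m²; P = b + 2y√(1+z²) = 3.56 + 2×1.27×1.118 = 6.4 m. Hydraulic radius R = A/P = 5.328/6.4 = 0.8325 m. Q_A = (1/0.015)·5.328·0.8325^(2/3)·√0.0057 = 23.73 m³/s.
Channel B: With bottom width b = 1.33 m and side slope z = 2.5: A = (b + zy)y = (1.33 + 2.5×0.478)×0.478 = 1.207 m²; P = b + 2y√(1+z²) = 1.33 + 2×0.478×2.693 = 3.904 m. Hydraulic radius R = A/P = 1.207/3.904 = 0.3091 m. Q_B = (1/0.015)·1.207·0.3091^(2/3)·√0.0057 = 2.777 m³/s.
The larger discharge is 23.73 m³/s and the smaller is 2.777 m³/s; the ratio is 8.54.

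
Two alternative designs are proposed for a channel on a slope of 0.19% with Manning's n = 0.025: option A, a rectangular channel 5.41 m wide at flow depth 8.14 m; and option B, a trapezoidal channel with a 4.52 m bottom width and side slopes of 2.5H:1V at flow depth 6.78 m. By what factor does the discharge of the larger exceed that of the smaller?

4.8

Channel A: Flow area A = b·y = 5.41 × 8.14 = 44.04 m². Wetted perimeter P = b + 2y = 5.41 + 2×8.14 = 21.69 m. Hydraulic radius R = A/P = 44.04/21.69 = 2.03 m. Q_A = (1/0.025)·44.04·2.03^(2/3)·√0.0019 = 123.1 m³/s.
Channel B: With bottom width b = 4.52 m and side slope z = 2.5: A = (b + zy)y = (4.52 + 2.5×6.78)×6.78 = 145.6 m²; P = b + 2y√(1+z²) = 4.52 + 2×6.78×2.693 = 41.03 m. Hydraulic radius R = A/P = 145.6/41.03 = 3.548 m. Q_B = (1/0.025)·145.6·3.548^(2/3)·√0.0019 = 590.4 m³/s.
The larger discharge is 590.4 m³/s and the smaller is 123.1 m³/s; the ratio is 4.8.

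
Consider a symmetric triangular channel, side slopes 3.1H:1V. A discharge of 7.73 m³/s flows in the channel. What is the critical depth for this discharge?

y_c = 1.05 m

At critical depth, Q² T / (g A³) = 1, i.e. A³/T = Q²/g = 7.73²/9.81 = 6.091.
Trying y = 1.25 m: A³/T = 14.66 — too large.
Trying y = 1.05 m: A³/T = 6.133 — matches.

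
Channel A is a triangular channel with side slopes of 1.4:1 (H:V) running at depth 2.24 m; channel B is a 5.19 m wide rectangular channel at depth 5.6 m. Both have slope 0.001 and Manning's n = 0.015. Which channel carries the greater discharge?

channel B

Channel A: For a triangular section with side slope z = 1.4: A = zy² = 1.4×2.24² = 7.025 m²; P = 2y√(1+z²) = 2×2.24×1.72 = 7.708 m. Hydraulic radius R = A/P = 7.025/7.708 = 0.9114 m. Q_A = (1/0.015)·7.025·0.9114^(2/3)·√0.001 = 13.92 m³/s.
Channel B: Flow area A = b·y = 5.19 × 5.6 = 29.06 m². Wetted perimeter P = b + 2y = 5.19 + 2×5.6 = 16.39 m. Hydraulic radius R = A/P = 29.06/16.39 = 1.773 m. Q_B = (1/0.015)·29.06·1.773^(2/3)·√0.001 = 89.77 m³/s.
Q_A = 13.92 m³/s vs Q_B = 89.77 m³/s, so channel B carries more.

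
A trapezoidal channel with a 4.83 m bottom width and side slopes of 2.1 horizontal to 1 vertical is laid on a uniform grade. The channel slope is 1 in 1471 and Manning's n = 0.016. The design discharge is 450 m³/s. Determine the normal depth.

y_n = 6.53 m

Manning's equation rearranged: A R^(2/3) = nQ / (1·√S) = 0.016 × 450 / (√0.0006798) = 276.1.
Try y = 4.84 m: A R^(2/3) = 139.1 — short.
Try y = 8.14 m: A R^(2/3) = 463.1 — over.
Try y = 6.53 m: A R^(2/3) = 275.9 — matches.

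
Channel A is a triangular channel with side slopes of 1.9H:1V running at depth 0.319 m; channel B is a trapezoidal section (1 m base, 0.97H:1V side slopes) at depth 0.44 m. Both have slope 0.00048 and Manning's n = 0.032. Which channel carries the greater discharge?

channel B

Channel A: For a triangular section with side slope z = 1.9: A = zy² = 1.9×0.319² = 0.1933 m²; P = 2y√(1+z²) = 2×0.319×2.147 = 1.37 m. Hydraulic radius R = A/P = 0.1933/1.37 = 0.1411 m. Q_A = (1/0.032)·0.1933·0.1411^(2/3)·√0.00048 = 0.03589 m³/s.
Channel B: With bottom width b = 1 m and side slope z = 0.97: A = (b + zy)y = (1 + 0.97×0.44)×0.44 = 0.6278 m²; P = b + 2y√(1+z²) = 1 + 2×0.44×1.393 = 2.226 m. Hydraulic radius R = A/P = 0.6278/2.226 = 0.282 m. Q_B = (1/0.032)·0.6278·0.282^(2/3)·√0.00048 = 0.1848 m³/s.
Q_A = 0.03589 m³/s vs Q_B = 0.1848 m³/s, so channel B carries more.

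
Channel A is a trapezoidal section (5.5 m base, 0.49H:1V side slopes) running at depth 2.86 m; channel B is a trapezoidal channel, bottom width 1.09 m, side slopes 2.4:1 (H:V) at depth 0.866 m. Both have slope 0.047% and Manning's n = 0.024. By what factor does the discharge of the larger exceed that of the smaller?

Channel A: With bottom width b = 5.5 m and side slope z = 0.49: A = (b + zy)y = (5.5 + 0.49×2.86)×2.86 = 19.74 m²; P = b + 2y√(1+z²) = 5.5 + 2×2.86×1.114 = 11.87 m. Hydraulic radius R = A/P = 19.74/11.87 = 1.663 m. Q_A = (1/0.024)·19.74·1.663^(2/3)·√0.00047 = 25.03 m³/s.
Channel B: With bottom width b = 1.09 m and side slope z = 2.4: A = (b + zy)y = (1.09 + 2.4×0.866)×0.866 = 2.744 m²; P = b + 2y√(1+z²) = 1.09 + 2×0.866×2.6 = 5.593 m. Hydraulic radius R = A/P = 2.744/5.593 = 0.4906 m. Q_B = (1/0.024)·2.744·0.4906^(2/3)·√0.00047 = 1.542 m³/s.
The larger discharge is 25.03 m³/s and the smaller is 1.542 m³/s; the ratio is 16.2.

16.2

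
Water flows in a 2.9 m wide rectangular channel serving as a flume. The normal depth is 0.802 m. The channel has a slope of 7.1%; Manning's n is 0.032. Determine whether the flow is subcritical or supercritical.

Flow area A = b·y = 2.9 × 0.802 = 2.326 m². Wetted perimeter P = b + 2y = 2.9 + 2×0.802 = 4.504 m.
Hydraulic radius R = A/P = 2.326/4.504 = 0.5164 m.
V = (1/n) R^(2/3) √S = (1/0.032) × 0.5164^(2/3) × √0.071 = 5.36 m/s. Hydraulic depth D_h = A/T = 2.326/2.9 = 0.802 m.
Froude number Fr = V/√(g·D_h) = 5.36/√(9.81×0.802) = 1.91, which is greater than 1, so the flow is supercritical.

supercritical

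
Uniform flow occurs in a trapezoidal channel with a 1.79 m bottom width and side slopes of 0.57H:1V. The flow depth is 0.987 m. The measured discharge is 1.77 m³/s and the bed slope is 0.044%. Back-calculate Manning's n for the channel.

n = 0.019

With bottom width b = 1.79 m and side slope z = 0.57: A = (b + zy)y = (1.79 + 0.57×0.987)×0.987 = 2.322 m²; P = b + 2y√(1+z²) = 1.79 + 2×0.987×1.151 = 4.062 m.
Hydraulic radius R = A/P = 2.322/4.062 = 0.5716 m.
Rearranging Manning's equation: n = (1/Q) A R^(2/3) S^(1/2) = (1/1.77) × 2.322 × 0.5716^(2/3) × √0.00044 = 0.019.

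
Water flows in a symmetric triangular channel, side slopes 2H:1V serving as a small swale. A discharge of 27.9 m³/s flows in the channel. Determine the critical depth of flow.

y_c = 2.09 m

At critical depth, Q² T / (g A³) = 1, i.e. A³/T = Q²/g = 27.9²/9.81 = 79.35.
At y = 1.57 m: A³/T = 19.08 — too small.
At y = 2.33 m: A³/T = 137.3 — too large.
At y = 2.09 m: A³/T = 79.76 — ≈ 79.35.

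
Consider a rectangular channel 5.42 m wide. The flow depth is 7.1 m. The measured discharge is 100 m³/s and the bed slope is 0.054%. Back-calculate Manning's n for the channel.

Flow area A = b·y = 5.42 × 7.1 = 38.48 m². Wetted perimeter P = b + 2y = 5.42 + 2×7.1 = 19.62 m.
Hydraulic radius R = A/P = 38.48/19.62 = 1.961 m.
Rearranging Manning's equation: n = (1/Q) A R^(2/3) S^(1/2) = (1/100) × 38.48 × 1.961^(2/3) × √0.00054 = 0.014.

n = 0.014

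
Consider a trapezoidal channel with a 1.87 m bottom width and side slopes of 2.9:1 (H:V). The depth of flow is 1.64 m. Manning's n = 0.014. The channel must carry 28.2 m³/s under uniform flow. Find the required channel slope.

S = 0.0015

With bottom width b = 1.87 m and side slope z = 2.9: A = (b + zy)y = (1.87 + 2.9×1.64)×1.64 = 10.87 m²; P = b + 2y√(1+z²) = 1.87 + 2×1.64×3.068 = 11.93 m.
Hydraulic radius R = A/P = 10.87/11.93 = 0.9107 m.
From Manning's equation, S = [nQ / (1 A R^(2/3))]² = [0.014 × 28.2 / (1 × 10.87 × 0.9107^(2/3))]² = 0.0015.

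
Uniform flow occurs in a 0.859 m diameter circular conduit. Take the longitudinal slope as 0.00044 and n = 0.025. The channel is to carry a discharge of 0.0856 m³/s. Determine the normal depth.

y_n = 0.425 m

Manning's equation rearranged: A R^(2/3) = nQ / (1·√S) = 0.025 × 0.0856 / (√0.00044) = 0.102.
Try y = 0.508 m: A R^(2/3) = 0.1366 — too large.
Try y = 0.308 m: A R^(2/3) = 0.05718 — too small.
Try y = 0.425 m: A R^(2/3) = 0.1021 — matches.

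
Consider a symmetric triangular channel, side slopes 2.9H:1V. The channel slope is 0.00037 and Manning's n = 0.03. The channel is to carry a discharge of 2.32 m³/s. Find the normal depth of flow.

y_n = 1.31 m

Manning's equation rearranged: A R^(2/3) = nQ / (1·√S) = 0.03 × 2.32 / (√0.00037) = 3.618.
Trying y = 1.03 m: A R^(2/3) = 1.904 — low.
Trying y = 1.45 m: A R^(2/3) = 4.74 — high.
Trying y = 1.31 m: A R^(2/3) = 3.616 — matches.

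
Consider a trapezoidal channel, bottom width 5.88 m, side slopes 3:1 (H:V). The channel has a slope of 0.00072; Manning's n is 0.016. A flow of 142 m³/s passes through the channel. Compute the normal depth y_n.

Manning's equation rearranged: A R^(2/3) = nQ / (1·√S) = 0.016 × 142 / (√0.00072) = 84.67.
Trying y = 2.34 m: A R^(2/3) = 38.84 — short.
Trying y = 4.15 m: A R^(2/3) = 135.1 — over.
Trying y = 3.36 m: A R^(2/3) = 84.46 — close enough.

y_n = 3.36 m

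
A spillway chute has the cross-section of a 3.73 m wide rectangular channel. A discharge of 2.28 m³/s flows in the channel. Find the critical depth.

y_c = 0.336 m

For a rectangular channel, critical depth y_c = (q²/g)^(1/3) where q = Q/b = 2.28/3.73 = 0.6113 m²/s.
So y_c = (0.6113²/9.81)^(1/3) = 0.336 m.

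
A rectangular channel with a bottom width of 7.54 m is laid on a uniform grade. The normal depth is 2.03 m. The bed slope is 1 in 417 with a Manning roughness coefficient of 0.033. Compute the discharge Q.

Q = 27.3 m³/s

Flow area A = b·y = 7.54 × 2.03 = 15.31 m². Wetted perimeter P = b + 2y = 7.54 + 2×2.03 = 11.6 m.
Hydraulic radius R = A/P = 15.31/11.6 = 1.319 m.
Manning's equation: Q = (1/n) A R^(2/3) S^(1/2) = (1/0.033) × 15.31 × 1.319^(2/3) × 0.002398^(1/2) = 27.3 m³/s.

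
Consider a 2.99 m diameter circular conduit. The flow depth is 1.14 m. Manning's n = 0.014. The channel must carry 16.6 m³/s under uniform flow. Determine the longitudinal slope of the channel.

For a circular section of diameter D = 2.99 m at depth y = 1.14 m, the central angle is θ = 2 arccos(1 − 2y/D) = 2.662 rad. Then A = (D²/8)(θ − sin θ) = 2.459 m² and P = Dθ/2 = 3.98 m.
Hydraulic radius R = A/P = 2.459/3.98 = 0.618 m.
From Manning's equation, S = [nQ / (1 A R^(2/3))]² = [0.014 × 16.6 / (1 × 2.459 × 0.618^(2/3))]² = 0.017.

S = 0.017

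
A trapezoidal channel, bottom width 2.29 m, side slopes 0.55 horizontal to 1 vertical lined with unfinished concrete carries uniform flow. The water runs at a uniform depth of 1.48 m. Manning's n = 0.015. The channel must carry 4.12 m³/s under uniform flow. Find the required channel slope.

With bottom width b = 2.29 m and side slope z = 0.55: A = (b + zy)y = (2.29 + 0.55×1.48)×1.48 = 4.594 m²; P = b + 2y√(1+z²) = 2.29 + 2×1.48×1.141 = 5.668 m.
Hydraulic radius R = A/P = 4.594/5.668 = 0.8105 m.
From Manning's equation, S = [nQ / (1 A R^(2/3))]² = [0.015 × 4.12 / (1 × 4.594 × 0.8105^(2/3))]² = 0.000239.

S = 0.000239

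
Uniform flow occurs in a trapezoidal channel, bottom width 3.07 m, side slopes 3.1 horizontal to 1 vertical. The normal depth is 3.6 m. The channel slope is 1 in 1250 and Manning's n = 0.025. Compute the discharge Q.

Q = 89.9 m³/s

With bottom width b = 3.07 m and side slope z = 3.1: A = (b + zy)y = (3.07 + 3.1×3.6)×3.6 = 51.23 m²; P = b + 2y√(1+z²) = 3.07 + 2×3.6×3.257 = 26.52 m.
Hydraulic radius R = A/P = 51.23/26.52 = 1.931 m.
Manning's equation: Q = (1/n) A R^(2/3) S^(1/2) = (1/0.025) × 51.23 × 1.931^(2/3) × 0.0008^(1/2) = 89.9 m³/s.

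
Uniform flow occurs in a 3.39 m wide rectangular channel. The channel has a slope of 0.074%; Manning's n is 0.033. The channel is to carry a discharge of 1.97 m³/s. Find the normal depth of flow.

y_n = 0.972 m

Manning's equation rearranged: A R^(2/3) = nQ / (1·√S) = 0.033 × 1.97 / (√0.00074) = 2.39.
At y = 1.22 m: A R^(2/3) = 3.29 — high.
At y = 0.972 m: A R^(2/3) = 2.39 — matches.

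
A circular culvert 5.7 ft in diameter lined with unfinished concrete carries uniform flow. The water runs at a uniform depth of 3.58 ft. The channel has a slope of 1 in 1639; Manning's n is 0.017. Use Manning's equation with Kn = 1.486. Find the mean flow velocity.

For a circular section of diameter D = 5.7 ft at depth y = 3.58 ft, the central angle is θ = 2 arccos(1 − 2y/D) = 3.66 rad. Then A = (D²/8)(θ − sin θ) = 16.87 ft² and P = Dθ/2 = 10.43 ft.
Hydraulic radius R = A/P = 16.87/10.43 = 1.618 ft.
From Manning's equation, V = (1.486/n) R^(2/3) S^(1/2) = (1.486/0.017) × 1.618^(2/3) × 0.0006101^(1/2) = 2.98 ft/s.

V = 2.98 ft/s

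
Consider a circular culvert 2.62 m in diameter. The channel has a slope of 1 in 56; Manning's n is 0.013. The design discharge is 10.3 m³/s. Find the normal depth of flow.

y_n = 0.886 m

Manning's equation rearranged: A R^(2/3) = nQ / (1·√S) = 0.013 × 10.3 / (√0.01786) = 1.002.
Try y = 0.999 m: A R^(2/3) = 1.255 — over.
Try y = 0.886 m: A R^(2/3) = 1.002 — close enough.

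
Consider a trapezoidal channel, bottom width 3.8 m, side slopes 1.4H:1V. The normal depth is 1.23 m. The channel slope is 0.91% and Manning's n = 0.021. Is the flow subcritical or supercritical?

With bottom width b = 3.8 m and side slope z = 1.4: A = (b + zy)y = (3.8 + 1.4×1.23)×1.23 = 6.792 m²; P = b + 2y√(1+z²) = 3.8 + 2×1.23×1.72 = 8.032 m.
Hydraulic radius R = A/P = 6.792/8.032 = 0.8456 m.
V = (1/n) R^(2/3) √S = (1/0.021) × 0.8456^(2/3) × √0.0091 = 4.062 m/s. Hydraulic depth D_h = A/T = 6.792/7.244 = 0.9376 m.
Froude number Fr = V/√(g·D_h) = 4.062/√(9.81×0.9376) = 1.34, which is greater than 1, so the flow is supercritical.

supercritical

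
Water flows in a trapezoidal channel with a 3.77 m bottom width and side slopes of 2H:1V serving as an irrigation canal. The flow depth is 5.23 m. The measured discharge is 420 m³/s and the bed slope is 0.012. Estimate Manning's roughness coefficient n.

n = 0.038

With bottom width b = 3.77 m and side slope z = 2: A = (b + zy)y = (3.77 + 2×5.23)×5.23 = 74.42 m²; P = b + 2y√(1+z²) = 3.77 + 2×5.23×2.236 = 27.16 m.
Hydraulic radius R = A/P = 74.42/27.16 = 2.74 m.
Rearranging Manning's equation: n = (1/Q) A R^(2/3) S^(1/2) = (1/420) × 74.42 × 2.74^(2/3) × √0.012 = 0.038.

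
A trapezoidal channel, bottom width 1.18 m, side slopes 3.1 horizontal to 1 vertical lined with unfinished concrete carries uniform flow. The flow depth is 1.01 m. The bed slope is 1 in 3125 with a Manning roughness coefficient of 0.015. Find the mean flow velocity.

With bottom width b = 1.18 m and side slope z = 3.1: A = (b + zy)y = (1.18 + 3.1×1.01)×1.01 = 4.354 m²; P = b + 2y√(1+z²) = 1.18 + 2×1.01×3.257 = 7.76 m.
Hydraulic radius R = A/P = 4.354/7.76 = 0.5611 m.
From Manning's equation, V = (1/n) R^(2/3) S^(1/2) = (1/0.015) × 0.5611^(2/3) × 0.00032^(1/2) = 0.811 m/s.

V = 0.811 m/s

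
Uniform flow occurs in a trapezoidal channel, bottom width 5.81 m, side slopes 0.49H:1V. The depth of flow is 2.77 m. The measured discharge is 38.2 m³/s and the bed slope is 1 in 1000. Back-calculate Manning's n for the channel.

With bottom width b = 5.81 m and side slope z = 0.49: A = (b + zy)y = (5.81 + 0.49×2.77)×2.77 = 19.85 m²; P = b + 2y√(1+z²) = 5.81 + 2×2.77×1.114 = 11.98 m.
Hydraulic radius R = A/P = 19.85/11.98 = 1.657 m.
Rearranging Manning's equation: n = (1/Q) A R^(2/3) S^(1/2) = (1/38.2) × 19.85 × 1.657^(2/3) × √0.001 = 0.023.

n = 0.023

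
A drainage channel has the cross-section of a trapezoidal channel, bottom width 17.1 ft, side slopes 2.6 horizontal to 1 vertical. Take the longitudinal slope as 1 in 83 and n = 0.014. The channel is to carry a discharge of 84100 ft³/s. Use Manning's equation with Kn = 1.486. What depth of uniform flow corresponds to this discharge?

y_n = 20.6 ft

Manning's equation rearranged: A R^(2/3) = nQ / (1.486·√S) = 0.014 × 84100 / (1.486 × √0.01205) = 7218.
Try y = 14.8 ft: A R^(2/3) = 3362 — low.
Try y = 24.7 ft: A R^(2/3) = 11100 — high.
Try y = 20.6 ft: A R^(2/3) = 7216 — close enough.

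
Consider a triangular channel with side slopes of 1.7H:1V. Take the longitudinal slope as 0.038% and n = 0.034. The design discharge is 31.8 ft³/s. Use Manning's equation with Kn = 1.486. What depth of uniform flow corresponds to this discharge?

Manning's equation rearranged: A R^(2/3) = nQ / (1.486·√S) = 0.034 × 31.8 / (1.486 × √0.00038) = 37.32.
Trying y = 4.71 ft: A R^(2/3) = 60.46 — high.
Trying y = 3.93 ft: A R^(2/3) = 37.31 — ≈ 37.32.

y_n = 3.93 ft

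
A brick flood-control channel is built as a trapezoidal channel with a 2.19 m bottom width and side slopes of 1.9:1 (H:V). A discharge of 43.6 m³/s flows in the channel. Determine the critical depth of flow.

y_c = 2.05 m

At critical depth, Q² T / (g A³) = 1, i.e. A³/T = Q²/g = 43.6²/9.81 = 193.8.
Trying y = 1.6 m: A³/T = 70.85 — low.
Trying y = 2.33 m: A³/T = 331.8 — high.
Trying y = 2.05 m: A³/T = 194.5 — ≈ 193.8.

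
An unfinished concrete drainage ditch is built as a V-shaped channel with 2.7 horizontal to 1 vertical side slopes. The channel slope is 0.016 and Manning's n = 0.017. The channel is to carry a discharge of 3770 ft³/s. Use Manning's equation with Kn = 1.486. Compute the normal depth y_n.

Manning's equation rearranged: A R^(2/3) = nQ / (1.486·√S) = 0.017 × 3770 / (1.486 × √0.016) = 341.
Trying y = 5.68 ft: A R^(2/3) = 167.4 — too small.
Trying y = 8.92 ft: A R^(2/3) = 557.7 — too large.
Trying y = 7.42 ft: A R^(2/3) = 341.3 — close enough.

y_n = 7.42 ft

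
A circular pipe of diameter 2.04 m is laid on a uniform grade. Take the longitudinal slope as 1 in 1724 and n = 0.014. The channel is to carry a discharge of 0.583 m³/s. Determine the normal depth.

y_n = 0.556 m

Manning's equation rearranged: A R^(2/3) = nQ / (1·√S) = 0.014 × 0.583 / (√0.00058) = 0.3389.
Try y = 0.7 m: A R^(2/3) = 0.5285 — over.
Try y = 0.556 m: A R^(2/3) = 0.3389 — close enough.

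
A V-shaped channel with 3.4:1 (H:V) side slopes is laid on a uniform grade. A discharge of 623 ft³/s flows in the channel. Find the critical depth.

At critical depth, Q² T / (g A³) = 1, i.e. A³/T = Q²/g = 623²/32.2 = 12050.
Trying y = 4.99 ft: A³/T = 17880 — high.
Trying y = 4.61 ft: A³/T = 12030 — close enough.

y_c = 4.61 ft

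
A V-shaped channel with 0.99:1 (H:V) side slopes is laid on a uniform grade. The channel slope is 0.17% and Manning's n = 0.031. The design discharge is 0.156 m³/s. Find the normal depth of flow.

Manning's equation rearranged: A R^(2/3) = nQ / (1·√S) = 0.031 × 0.156 / (√0.0017) = 0.1173.
Trying y = 0.471 m: A R^(2/3) = 0.06625 — low.
Trying y = 0.704 m: A R^(2/3) = 0.1935 — high.
Trying y = 0.584 m: A R^(2/3) = 0.1176 — close enough.

y_n = 0.584 m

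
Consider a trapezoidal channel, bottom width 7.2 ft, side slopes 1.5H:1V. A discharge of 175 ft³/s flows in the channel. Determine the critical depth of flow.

At critical depth, Q² T / (g A³) = 1, i.e. A³/T = Q²/g = 175²/32.2 = 951.1.
At y = 1.68 ft: A³/T = 355.8 — low.
At y = 2.61 ft: A³/T = 1624 — high.
At y = 2.24 ft: A³/T = 950.8 — matches.

y_c = 2.24 ft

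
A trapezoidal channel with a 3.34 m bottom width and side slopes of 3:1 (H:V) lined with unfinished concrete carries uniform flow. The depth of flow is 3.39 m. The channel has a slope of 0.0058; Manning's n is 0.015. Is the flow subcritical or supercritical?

supercritical

With bottom width b = 3.34 m and side slope z = 3: A = (b + zy)y = (3.34 + 3×3.39)×3.39 = 45.8 m²; P = b + 2y√(1+z²) = 3.34 + 2×3.39×3.162 = 24.78 m.
Hydraulic radius R = A/P = 45.8/24.78 = 1.848 m.
V = (1/n) R^(2/3) √S = (1/0.015) × 1.848^(2/3) × √0.0058 = 7.646 m/s. Hydraulic depth D_h = A/T = 45.8/23.68 = 1.934 m.
Froude number Fr = V/√(g·D_h) = 7.646/√(9.81×1.934) = 1.76, which is greater than 1, so the flow is supercritical.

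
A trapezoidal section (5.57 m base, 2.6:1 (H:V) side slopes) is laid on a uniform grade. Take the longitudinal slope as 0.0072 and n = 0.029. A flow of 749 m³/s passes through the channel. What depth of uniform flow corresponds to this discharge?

y_n = 5.78 m

Manning's equation rearranged: A R^(2/3) = nQ / (1·√S) = 0.029 × 749 / (√0.0072) = 256.
Trying y = 3.93 m: A R^(2/3) = 106.8 — too small.
Trying y = 6.73 m: A R^(2/3) = 365 — too large.
Trying y = 5.78 m: A R^(2/3) = 255.9 — matches.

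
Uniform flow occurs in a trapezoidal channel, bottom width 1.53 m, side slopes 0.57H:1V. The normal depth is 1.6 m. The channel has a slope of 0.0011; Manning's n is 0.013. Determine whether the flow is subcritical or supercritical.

With bottom width b = 1.53 m and side slope z = 0.57: A = (b + zy)y = (1.53 + 0.57×1.6)×1.6 = 3.907 m²; P = b + 2y√(1+z²) = 1.53 + 2×1.6×1.151 = 5.213 m.
Hydraulic radius R = A/P = 3.907/5.213 = 0.7495 m.
V = (1/n) R^(2/3) √S = (1/0.013) × 0.7495^(2/3) × √0.0011 = 2.105 m/s. Hydraulic depth D_h = A/T = 3.907/3.354 = 1.165 m.
Froude number Fr = V/√(g·D_h) = 2.105/√(9.81×1.165) = 0.623, which is less than 1, so the flow is subcritical.

subcritical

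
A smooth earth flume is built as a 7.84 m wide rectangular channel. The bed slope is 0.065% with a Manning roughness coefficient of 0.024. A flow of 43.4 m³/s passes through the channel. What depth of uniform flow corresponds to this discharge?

Manning's equation rearranged: A R^(2/3) = nQ / (1·√S) = 0.024 × 43.4 / (√0.00065) = 40.85.
Try y = 2.74 m: A R^(2/3) = 29.54 — short.
Try y = 4.23 m: A R^(2/3) = 53.25 — over.
Try y = 3.47 m: A R^(2/3) = 40.86 — close enough.

y_n = 3.47 m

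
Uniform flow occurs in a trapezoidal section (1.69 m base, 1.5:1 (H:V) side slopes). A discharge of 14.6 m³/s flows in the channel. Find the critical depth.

At critical depth, Q² T / (g A³) = 1, i.e. A³/T = Q²/g = 14.6²/9.81 = 21.73.
Trying y = 1.17 m: A³/T = 12.59 — low.
Trying y = 1.69 m: A³/T = 53.85 — high.
Trying y = 1.35 m: A³/T = 21.98 — ≈ 21.73.

y_c = 1.35 m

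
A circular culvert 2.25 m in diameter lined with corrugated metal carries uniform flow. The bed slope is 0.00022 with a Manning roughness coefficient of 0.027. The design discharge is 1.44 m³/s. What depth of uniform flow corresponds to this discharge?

y_n = 1.78 m

Manning's equation rearranged: A R^(2/3) = nQ / (1·√S) = 0.027 × 1.44 / (√0.00022) = 2.621.
Trying y = 1.33 m: A R^(2/3) = 1.779 — low.
Trying y = 2.09 m: A R^(2/3) = 2.913 — high.
Trying y = 1.78 m: A R^(2/3) = 2.619 — close enough.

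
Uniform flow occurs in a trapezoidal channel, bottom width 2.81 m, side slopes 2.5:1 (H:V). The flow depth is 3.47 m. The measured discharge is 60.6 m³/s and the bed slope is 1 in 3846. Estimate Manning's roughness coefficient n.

n = 0.016

With bottom width b = 2.81 m and side slope z = 2.5: A = (b + zy)y = (2.81 + 2.5×3.47)×3.47 = 39.85 m²; P = b + 2y√(1+z²) = 2.81 + 2×3.47×2.693 = 21.5 m.
Hydraulic radius R = A/P = 39.85/21.5 = 1.854 m.
Rearranging Manning's equation: n = (1/Q) A R^(2/3) S^(1/2) = (1/60.6) × 39.85 × 1.854^(2/3) × √0.00026 = 0.016.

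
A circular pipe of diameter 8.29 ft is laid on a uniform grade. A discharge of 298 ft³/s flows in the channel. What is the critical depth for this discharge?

At critical depth, Q² T / (g A³) = 1, i.e. A³/T = Q²/g = 298²/32.2 = 2758.
Trying y = 3.21 ft: A³/T = 890.6 — low.
Trying y = 4.79 ft: A³/T = 4120 — high.
Trying y = 4.31 ft: A³/T = 2752 — ≈ 2758.

y_c = 4.31 ft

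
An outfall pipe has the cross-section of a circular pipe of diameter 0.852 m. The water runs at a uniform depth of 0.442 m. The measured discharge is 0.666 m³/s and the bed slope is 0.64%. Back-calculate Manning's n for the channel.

n = 0.013

For a circular section of diameter D = 0.852 m at depth y = 0.442 m, the central angle is θ = 2 arccos(1 − 2y/D) = 3.217 rad. Then A = (D²/8)(θ − sin θ) = 0.2987 m² and P = Dθ/2 = 1.37 m.
Hydraulic radius R = A/P = 0.2987/1.37 = 0.218 m.
Rearranging Manning's equation: n = (1/Q) A R^(2/3) S^(1/2) = (1/0.666) × 0.2987 × 0.218^(2/3) × √0.0064 = 0.013.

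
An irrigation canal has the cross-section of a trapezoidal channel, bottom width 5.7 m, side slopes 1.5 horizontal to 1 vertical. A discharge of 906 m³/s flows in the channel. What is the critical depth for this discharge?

At critical depth, Q² T / (g A³) = 1, i.e. A³/T = Q²/g = 906²/9.81 = 83670.
At y = 8.86 m: A³/T = 147600 — over.
At y = 6.94 m: A³/T = 52700 — short.
At y = 7.75 m: A³/T = 83610 — matches.

y_c = 7.75 m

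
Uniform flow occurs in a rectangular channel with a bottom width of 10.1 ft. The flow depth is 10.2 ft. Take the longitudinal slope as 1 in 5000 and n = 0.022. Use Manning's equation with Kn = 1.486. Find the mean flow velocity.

V = 2.15 ft/s

Flow area A = b·y = 10.1 × 10.2 = 103 ft². Wetted perimeter P = b + 2y = 10.1 + 2×10.2 = 30.5 ft.
Hydraulic radius R = A/P = 103/30.5 = 3.378 ft.
From Manning's equation, V = (1.486/n) R^(2/3) S^(1/2) = (1.486/0.022) × 3.378^(2/3) × 0.0002^(1/2) = 2.15 ft/s.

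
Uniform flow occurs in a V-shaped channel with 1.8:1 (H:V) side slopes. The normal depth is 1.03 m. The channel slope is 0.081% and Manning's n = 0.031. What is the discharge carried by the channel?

Q = 1.03 m³/s

For a triangular section with side slope z = 1.8: A = zy² = 1.8×1.03² = 1.91 m²; P = 2y√(1+z²) = 2×1.03×2.059 = 4.242 m.
Hydraulic radius R = A/P = 1.91/4.242 = 0.4502 m.
Manning's equation: Q = (1/n) A R^(2/3) S^(1/2) = (1/0.031) × 1.91 × 0.4502^(2/3) × 0.00081^(1/2) = 1.03 m³/s.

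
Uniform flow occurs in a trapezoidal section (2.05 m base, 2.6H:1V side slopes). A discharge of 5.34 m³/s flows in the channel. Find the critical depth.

y_c = 0.667 m

At critical depth, Q² T / (g A³) = 1, i.e. A³/T = Q²/g = 5.34²/9.81 = 2.907.
Trying y = 0.54 m: A³/T = 1.336 — too small.
Trying y = 0.667 m: A³/T = 2.914 — ≈ 2.907.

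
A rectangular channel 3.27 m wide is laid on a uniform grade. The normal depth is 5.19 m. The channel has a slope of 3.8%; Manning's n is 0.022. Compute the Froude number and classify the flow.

Flow area A = b·y = 3.27 × 5.19 = 16.97 m². Wetted perimeter P = b + 2y = 3.27 + 2×5.19 = 13.65 m.
Hydraulic radius R = A/P = 16.97/13.65 = 1.243 m.
V = (1/n) R^(2/3) √S = (1/0.022) × 1.243^(2/3) × √0.038 = 10.25 m/s. Hydraulic depth D_h = A/T = 16.97/3.27 = 5.19 m.
Froude number Fr = V/√(g·D_h) = 10.25/√(9.81×5.19) = 1.44, which is greater than 1, so the flow is supercritical.

supercritical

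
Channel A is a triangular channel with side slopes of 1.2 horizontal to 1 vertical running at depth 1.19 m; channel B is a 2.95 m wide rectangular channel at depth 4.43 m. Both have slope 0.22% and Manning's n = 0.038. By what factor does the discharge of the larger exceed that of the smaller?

Channel A: For a triangular section with side slope z = 1.2: A = zy² = 1.2×1.19² = 1.699 m²; P = 2y√(1+z²) = 2×1.19×1.562 = 3.718 m. Hydraulic radius R = A/P = 1.699/3.718 = 0.4571 m. Q_A = (1/0.038)·1.699·0.4571^(2/3)·√0.0022 = 1.245 m³/s.
Channel B: Flow area A = b·y = 2.95 × 4.43 = 13.07 m². Wetted perimeter P = b + 2y = 2.95 + 2×4.43 = 11.81 m. Hydraulic radius R = A/P = 13.07/11.81 = 1.107 m. Q_B = (1/0.038)·13.07·1.107^(2/3)·√0.0022 = 17.26 m³/s.
The larger discharge is 17.26 m³/s and the smaller is 1.245 m³/s; the ratio is 13.9.

13.9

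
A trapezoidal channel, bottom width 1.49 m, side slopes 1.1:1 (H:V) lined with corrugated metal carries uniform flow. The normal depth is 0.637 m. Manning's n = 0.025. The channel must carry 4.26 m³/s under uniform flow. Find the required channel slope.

S = 0.019

With bottom width b = 1.49 m and side slope z = 1.1: A = (b + zy)y = (1.49 + 1.1×0.637)×0.637 = 1.395 m²; P = b + 2y√(1+z²) = 1.49 + 2×0.637×1.487 = 3.384 m.
Hydraulic radius R = A/P = 1.395/3.384 = 0.4124 m.
From Manning's equation, S = [nQ / (1 A R^(2/3))]² = [0.025 × 4.26 / (1 × 1.395 × 0.4124^(2/3))]² = 0.019.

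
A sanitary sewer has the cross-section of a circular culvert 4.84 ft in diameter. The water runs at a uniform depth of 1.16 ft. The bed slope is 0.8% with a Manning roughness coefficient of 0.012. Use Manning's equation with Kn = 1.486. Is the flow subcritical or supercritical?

supercritical

For a circular section of diameter D = 4.84 ft at depth y = 1.16 ft, the central angle is θ = 2 arccos(1 − 2y/D) = 2.046 rad. Then A = (D²/8)(θ − sin θ) = 3.389 ft² and P = Dθ/2 = 4.952 ft.
Hydraulic radius R = A/P = 3.389/4.952 = 0.6843 ft.
V = (1.486/n) R^(2/3) √S = (1.486/0.012) × 0.6843^(2/3) × √0.008 = 8.601 ft/s. Hydraulic depth D_h = A/T = 3.389/4.132 = 0.8201 ft.
Froude number Fr = V/√(g·D_h) = 8.601/√(32.2×0.8201) = 1.67, which is greater than 1, so the flow is supercritical.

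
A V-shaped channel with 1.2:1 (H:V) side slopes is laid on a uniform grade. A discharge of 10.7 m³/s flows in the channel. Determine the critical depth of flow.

At critical depth, Q² T / (g A³) = 1, i.e. A³/T = Q²/g = 10.7²/9.81 = 11.67.
Trying y = 1.98 m: A³/T = 21.91 — too large.
Trying y = 1.75 m: A³/T = 11.82 — close enough.

y_c = 1.75 m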